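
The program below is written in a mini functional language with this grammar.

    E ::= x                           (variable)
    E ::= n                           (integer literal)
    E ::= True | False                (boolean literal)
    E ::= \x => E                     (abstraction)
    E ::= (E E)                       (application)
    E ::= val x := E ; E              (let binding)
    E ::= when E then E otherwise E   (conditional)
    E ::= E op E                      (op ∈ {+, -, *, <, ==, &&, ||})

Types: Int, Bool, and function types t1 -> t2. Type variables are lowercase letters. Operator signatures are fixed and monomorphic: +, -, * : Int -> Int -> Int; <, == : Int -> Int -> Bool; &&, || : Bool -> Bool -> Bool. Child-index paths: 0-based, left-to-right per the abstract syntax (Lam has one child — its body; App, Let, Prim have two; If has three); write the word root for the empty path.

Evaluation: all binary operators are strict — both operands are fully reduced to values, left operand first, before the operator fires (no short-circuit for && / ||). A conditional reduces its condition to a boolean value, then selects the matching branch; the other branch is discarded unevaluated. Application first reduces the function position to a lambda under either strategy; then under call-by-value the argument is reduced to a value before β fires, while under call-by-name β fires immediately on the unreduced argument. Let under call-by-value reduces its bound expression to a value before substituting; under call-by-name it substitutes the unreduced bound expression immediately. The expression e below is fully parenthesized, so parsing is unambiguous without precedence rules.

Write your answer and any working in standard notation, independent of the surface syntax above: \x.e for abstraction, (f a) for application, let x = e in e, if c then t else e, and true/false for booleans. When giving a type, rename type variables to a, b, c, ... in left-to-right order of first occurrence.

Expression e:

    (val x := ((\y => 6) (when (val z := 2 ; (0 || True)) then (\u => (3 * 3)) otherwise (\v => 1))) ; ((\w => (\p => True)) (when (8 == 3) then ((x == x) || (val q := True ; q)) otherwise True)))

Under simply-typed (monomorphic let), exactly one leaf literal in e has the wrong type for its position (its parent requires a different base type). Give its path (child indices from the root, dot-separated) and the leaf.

Working:
\y._ : a -> Int
let z : Int
  unify Int ~ Bool
  FAIL: mismatch Int ~ Bool

Answer: 0.1.0.1.0 : 0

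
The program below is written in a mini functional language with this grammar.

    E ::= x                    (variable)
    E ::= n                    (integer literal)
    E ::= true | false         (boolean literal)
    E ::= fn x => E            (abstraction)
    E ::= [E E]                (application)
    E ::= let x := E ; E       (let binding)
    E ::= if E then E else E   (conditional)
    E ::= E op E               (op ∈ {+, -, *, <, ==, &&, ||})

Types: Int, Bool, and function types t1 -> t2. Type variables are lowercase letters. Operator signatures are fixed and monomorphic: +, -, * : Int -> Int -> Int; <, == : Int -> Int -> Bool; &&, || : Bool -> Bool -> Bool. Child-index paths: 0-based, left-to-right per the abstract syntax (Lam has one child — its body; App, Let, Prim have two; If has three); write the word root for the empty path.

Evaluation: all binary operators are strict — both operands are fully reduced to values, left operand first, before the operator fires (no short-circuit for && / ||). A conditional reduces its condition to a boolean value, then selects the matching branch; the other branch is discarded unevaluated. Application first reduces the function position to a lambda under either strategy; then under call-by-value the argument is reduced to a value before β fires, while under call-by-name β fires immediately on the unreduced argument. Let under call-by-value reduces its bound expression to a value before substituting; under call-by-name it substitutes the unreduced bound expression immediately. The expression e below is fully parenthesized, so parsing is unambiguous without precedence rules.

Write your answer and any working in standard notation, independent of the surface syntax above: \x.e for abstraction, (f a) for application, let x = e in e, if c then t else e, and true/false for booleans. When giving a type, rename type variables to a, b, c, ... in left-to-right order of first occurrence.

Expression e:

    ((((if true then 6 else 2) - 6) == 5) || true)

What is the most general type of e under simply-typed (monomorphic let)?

Answer: Bool

Derivation:
  unify Bool ~ Bool
  unify Int ~ Int
  unify Int ~ Int
  unify Int ~ Int
  unify Int ~ Int
  unify Int ~ Int
  unify Bool ~ Bool
  unify Bool ~ Bool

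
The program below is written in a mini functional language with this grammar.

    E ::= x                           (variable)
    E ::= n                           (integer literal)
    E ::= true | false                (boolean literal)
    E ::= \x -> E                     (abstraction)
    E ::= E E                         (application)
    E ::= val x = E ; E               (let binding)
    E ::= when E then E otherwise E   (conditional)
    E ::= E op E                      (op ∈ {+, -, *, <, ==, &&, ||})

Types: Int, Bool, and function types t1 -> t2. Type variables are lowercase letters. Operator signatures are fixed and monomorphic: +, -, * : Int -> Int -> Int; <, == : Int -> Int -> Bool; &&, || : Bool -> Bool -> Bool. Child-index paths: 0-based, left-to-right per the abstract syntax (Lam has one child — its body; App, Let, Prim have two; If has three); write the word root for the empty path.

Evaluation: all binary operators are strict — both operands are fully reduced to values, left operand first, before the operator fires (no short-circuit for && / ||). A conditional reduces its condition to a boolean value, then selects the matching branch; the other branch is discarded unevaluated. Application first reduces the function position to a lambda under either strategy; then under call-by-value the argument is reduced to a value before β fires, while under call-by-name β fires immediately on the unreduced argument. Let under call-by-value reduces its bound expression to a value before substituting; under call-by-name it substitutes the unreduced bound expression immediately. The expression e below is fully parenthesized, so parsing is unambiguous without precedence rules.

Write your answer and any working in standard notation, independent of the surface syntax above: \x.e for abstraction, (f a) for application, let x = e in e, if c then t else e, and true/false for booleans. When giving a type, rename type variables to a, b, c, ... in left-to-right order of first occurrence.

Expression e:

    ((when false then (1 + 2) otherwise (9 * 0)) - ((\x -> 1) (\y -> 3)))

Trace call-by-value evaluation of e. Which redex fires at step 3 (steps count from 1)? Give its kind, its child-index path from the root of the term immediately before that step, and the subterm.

Working:
step 0: ((if false then (1 + 2) else (9 * 0)) - ((\x.1) (\y.3)))
step 1: [if@0] ((9 * 0) - ((\x.1) (\y.3)))
step 2: [delta@0] (0 - ((\x.1) (\y.3)))
step 3: [beta@1] (0 - 1)

Answer: beta at 1 : ((\x.1) (\y.3))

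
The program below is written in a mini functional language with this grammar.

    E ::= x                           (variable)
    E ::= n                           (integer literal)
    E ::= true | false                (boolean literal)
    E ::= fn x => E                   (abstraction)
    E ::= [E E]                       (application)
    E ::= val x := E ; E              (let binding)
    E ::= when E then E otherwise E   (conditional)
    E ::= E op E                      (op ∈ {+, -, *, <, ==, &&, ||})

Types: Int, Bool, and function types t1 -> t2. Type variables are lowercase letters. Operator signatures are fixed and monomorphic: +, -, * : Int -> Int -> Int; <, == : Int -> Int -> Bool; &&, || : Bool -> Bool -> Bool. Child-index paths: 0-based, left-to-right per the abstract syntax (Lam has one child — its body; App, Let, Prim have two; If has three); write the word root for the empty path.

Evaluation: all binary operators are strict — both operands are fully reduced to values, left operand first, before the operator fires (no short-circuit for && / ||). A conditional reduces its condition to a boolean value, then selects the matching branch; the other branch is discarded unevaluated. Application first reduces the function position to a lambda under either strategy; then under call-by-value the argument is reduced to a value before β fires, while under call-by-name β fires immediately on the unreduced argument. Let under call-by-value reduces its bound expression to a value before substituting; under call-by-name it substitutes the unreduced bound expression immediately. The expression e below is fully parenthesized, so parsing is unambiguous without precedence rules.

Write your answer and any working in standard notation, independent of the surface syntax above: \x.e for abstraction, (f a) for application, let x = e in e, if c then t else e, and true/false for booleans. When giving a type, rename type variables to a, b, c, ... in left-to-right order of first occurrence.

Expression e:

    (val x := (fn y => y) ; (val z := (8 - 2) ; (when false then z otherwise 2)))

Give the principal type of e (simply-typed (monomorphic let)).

Working:
y : a
\y._ : a -> a
let x : a -> a
  unify Int ~ Int
  unify Int ~ Int
let z : Int
  unify Bool ~ Bool
z : Int
  unify Int ~ Int

Answer: Int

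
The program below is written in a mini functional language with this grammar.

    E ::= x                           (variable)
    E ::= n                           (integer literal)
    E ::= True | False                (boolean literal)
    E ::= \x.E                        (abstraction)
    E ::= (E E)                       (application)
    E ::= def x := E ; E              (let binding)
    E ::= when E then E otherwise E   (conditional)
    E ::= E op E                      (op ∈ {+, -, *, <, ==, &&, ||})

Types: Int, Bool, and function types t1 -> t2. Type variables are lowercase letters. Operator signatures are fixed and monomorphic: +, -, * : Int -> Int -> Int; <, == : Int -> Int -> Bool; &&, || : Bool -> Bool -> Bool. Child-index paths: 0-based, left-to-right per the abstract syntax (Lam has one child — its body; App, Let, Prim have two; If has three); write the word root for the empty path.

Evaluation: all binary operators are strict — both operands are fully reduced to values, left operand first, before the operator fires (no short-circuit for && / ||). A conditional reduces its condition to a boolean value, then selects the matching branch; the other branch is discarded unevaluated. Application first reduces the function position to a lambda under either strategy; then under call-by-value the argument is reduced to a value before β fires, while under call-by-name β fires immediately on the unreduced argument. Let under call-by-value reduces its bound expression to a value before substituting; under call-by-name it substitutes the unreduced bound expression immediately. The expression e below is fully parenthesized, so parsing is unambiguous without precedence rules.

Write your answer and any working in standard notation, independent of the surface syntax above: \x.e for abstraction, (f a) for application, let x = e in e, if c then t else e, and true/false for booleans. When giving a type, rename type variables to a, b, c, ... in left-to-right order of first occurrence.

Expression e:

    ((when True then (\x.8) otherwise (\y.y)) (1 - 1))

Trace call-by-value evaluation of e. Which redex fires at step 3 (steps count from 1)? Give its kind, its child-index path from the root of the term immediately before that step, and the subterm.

Trace:
step 0: ((if true then (\x.8) else (\y.y)) (1 - 1))
step 1: [if@0] ((\x.8) (1 - 1))
step 2: [delta@1] ((\x.8) 0)
step 3: [beta@root] 8

Answer: beta at root : ((\x.8) 0)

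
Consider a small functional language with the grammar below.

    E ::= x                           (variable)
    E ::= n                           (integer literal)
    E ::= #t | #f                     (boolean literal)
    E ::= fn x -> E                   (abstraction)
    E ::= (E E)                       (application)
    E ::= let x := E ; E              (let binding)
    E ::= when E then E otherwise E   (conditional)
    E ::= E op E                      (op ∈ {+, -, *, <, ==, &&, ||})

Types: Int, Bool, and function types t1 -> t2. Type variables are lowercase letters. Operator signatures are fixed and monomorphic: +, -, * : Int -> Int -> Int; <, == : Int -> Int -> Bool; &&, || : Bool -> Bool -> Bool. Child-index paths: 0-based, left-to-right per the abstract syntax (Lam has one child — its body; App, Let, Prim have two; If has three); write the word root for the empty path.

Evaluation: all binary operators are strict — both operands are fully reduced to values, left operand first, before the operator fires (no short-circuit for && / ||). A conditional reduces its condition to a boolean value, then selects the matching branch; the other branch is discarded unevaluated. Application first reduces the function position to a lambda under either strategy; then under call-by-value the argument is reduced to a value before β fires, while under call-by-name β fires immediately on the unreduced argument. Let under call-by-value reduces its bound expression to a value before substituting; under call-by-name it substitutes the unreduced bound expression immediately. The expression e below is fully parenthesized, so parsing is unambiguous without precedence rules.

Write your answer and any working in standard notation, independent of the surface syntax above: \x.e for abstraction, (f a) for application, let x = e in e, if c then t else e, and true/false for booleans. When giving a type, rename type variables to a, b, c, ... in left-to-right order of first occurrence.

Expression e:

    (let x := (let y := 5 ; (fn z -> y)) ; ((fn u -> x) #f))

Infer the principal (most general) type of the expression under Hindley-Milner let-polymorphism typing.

Working:
let y : Int
y : Int
\z._ : a -> Int
let x : forall. a -> Int
x : c -> Int
\u._ : b -> c -> Int
  unify b -> c -> Int ~ Bool -> d
  unify b ~ Bool
  unify c -> Int ~ d
_ _ : c -> Int

Answer: a -> Int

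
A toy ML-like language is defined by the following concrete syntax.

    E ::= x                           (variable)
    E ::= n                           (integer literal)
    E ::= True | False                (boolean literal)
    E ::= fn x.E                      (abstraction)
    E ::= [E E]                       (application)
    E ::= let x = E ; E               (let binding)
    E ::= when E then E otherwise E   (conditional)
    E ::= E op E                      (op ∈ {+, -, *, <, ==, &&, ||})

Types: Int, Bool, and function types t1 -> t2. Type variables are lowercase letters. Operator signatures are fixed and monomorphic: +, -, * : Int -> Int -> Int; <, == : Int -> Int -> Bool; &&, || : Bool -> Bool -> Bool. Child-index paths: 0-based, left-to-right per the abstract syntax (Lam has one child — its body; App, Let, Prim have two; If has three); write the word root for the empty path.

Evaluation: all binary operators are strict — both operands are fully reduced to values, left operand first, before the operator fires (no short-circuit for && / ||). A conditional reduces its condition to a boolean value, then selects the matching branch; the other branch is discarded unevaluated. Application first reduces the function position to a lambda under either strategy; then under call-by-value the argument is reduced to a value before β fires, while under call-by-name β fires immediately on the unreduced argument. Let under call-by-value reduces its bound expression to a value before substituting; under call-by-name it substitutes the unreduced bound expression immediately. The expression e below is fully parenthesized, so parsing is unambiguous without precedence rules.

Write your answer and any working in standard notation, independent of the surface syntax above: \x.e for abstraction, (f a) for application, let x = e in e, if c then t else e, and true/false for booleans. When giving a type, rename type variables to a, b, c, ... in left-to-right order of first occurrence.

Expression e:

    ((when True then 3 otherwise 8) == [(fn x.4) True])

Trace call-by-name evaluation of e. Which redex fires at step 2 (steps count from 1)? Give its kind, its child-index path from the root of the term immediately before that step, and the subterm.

Answer: beta at 1 : ((\x.4) true)

Trace:
step 0: ((if true then 3 else 8) == ((\x.4) true))
step 1: [if@0] (3 == ((\x.4) true))
step 2: [beta@1] (3 == 4)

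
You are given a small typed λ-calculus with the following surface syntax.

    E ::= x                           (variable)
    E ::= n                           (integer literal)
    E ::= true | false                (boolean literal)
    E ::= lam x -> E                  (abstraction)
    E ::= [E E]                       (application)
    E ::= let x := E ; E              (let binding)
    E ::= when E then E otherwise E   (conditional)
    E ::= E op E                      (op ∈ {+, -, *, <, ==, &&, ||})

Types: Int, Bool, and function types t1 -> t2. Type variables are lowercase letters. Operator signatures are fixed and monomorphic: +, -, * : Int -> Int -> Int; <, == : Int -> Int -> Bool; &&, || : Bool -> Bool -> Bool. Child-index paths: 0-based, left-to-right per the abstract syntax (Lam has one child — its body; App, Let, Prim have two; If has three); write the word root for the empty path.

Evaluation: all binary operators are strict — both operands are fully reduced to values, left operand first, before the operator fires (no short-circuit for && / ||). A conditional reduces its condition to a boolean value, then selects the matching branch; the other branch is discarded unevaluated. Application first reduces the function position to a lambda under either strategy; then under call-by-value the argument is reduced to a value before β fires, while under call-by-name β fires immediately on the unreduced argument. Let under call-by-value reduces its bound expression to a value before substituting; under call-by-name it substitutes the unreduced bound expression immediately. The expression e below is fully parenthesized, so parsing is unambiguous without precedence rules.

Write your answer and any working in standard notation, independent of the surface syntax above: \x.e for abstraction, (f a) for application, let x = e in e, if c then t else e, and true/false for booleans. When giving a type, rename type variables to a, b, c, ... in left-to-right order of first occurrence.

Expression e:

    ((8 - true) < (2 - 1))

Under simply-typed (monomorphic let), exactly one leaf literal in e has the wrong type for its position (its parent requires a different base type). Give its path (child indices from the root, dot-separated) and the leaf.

Answer: 0.1 : true

Derivation:
  unify Int ~ Int
  unify Bool ~ Int
  FAIL: mismatch Bool ~ Int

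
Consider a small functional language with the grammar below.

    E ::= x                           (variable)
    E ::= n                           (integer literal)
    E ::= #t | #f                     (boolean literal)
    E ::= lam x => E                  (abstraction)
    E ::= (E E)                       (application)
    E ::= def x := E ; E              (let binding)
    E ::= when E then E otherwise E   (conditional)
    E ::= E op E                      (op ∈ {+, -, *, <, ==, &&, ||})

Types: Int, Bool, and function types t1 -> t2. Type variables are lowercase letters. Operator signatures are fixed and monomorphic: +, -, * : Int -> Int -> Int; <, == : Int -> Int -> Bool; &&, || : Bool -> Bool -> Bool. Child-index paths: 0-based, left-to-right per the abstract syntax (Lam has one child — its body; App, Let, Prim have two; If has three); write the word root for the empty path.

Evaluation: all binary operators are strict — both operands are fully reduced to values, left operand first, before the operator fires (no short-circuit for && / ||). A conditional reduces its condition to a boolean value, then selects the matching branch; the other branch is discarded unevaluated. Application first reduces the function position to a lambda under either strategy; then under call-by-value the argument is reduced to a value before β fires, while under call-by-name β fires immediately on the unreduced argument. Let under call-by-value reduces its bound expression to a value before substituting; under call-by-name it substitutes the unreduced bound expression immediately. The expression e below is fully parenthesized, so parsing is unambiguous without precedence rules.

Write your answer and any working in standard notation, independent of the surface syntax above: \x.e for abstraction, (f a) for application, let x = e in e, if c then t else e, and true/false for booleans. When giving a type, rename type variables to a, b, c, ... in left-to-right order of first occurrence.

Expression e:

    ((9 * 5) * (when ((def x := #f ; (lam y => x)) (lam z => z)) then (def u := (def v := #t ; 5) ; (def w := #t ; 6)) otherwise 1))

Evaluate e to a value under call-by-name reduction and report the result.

Derivation:
step 0: ((9 * 5) * (if ((let x = false in (\y.x)) (\z.z)) then (let u = (let v = true in 5) in (let w = true in 6)) else 1))
step 1: [delta@0] (45 * (if ((let x = false in (\y.x)) (\z.z)) then (let u = (let v = true in 5) in (let w = true in 6)) else 1))
step 2: [let@1.0.0] (45 * (if ((\y.false) (\z.z)) then (let u = (let v = true in 5) in (let w = true in 6)) else 1))
step 3: [beta@1.0] (45 * (if false then (let u = (let v = true in 5) in (let w = true in 6)) else 1))
step 4: [if@1] (45 * 1)
step 5: [delta@root] 45

Answer: 45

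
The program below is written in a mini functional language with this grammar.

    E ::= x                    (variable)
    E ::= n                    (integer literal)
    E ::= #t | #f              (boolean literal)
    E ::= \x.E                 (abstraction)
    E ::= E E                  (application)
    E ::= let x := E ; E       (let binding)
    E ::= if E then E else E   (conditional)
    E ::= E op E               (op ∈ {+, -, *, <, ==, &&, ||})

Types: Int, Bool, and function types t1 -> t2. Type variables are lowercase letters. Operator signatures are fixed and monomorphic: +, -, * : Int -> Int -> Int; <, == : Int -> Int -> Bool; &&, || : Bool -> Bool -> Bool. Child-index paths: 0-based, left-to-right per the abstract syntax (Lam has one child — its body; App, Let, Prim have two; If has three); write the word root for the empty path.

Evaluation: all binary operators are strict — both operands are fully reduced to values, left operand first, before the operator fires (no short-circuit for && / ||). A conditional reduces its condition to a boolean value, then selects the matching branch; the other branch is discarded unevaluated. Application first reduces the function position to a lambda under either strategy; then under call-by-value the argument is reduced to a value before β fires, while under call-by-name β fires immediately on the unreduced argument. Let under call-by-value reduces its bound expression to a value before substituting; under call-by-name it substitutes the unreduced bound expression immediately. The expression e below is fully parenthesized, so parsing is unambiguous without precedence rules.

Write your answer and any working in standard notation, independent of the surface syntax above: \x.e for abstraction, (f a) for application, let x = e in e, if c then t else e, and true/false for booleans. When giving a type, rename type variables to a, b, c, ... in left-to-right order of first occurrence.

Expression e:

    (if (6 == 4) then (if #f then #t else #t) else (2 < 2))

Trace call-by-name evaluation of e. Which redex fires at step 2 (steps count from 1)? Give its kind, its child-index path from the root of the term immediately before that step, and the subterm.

Answer: if at root : (if false then (if false then true else true) else (2 < 2))

Trace:
step 0: (if (6 == 4) then (if false then true else true) else (2 < 2))
step 1: [delta@0] (if false then (if false then true else true) else (2 < 2))
step 2: [if@root] (2 < 2)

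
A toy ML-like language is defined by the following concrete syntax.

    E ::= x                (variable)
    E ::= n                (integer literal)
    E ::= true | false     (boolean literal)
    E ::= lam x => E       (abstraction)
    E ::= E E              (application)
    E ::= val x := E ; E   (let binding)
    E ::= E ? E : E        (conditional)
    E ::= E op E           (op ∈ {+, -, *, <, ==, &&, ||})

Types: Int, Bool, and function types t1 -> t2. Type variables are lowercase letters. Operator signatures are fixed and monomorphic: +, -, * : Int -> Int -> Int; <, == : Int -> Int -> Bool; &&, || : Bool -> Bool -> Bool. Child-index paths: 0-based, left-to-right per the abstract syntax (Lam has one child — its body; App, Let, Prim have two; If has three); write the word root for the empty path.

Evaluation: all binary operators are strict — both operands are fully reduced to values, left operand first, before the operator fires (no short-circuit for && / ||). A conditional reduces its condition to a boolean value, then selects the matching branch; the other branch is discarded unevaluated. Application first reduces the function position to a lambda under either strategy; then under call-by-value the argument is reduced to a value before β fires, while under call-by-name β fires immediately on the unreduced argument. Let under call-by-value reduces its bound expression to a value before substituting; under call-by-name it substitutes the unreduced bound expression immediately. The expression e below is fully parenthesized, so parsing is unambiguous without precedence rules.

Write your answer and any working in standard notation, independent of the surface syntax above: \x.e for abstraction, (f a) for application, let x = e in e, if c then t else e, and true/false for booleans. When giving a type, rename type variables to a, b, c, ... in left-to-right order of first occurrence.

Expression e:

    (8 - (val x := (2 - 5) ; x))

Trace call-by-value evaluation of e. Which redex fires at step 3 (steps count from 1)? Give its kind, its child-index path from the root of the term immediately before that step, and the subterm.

Working:
step 0: (8 - (let x = (2 - 5) in x))
step 1: [delta@1.0] (8 - (let x = -3 in x))
step 2: [let@1] (8 - -3)
step 3: [delta@root] 11

Answer: delta at root : (8 - -3)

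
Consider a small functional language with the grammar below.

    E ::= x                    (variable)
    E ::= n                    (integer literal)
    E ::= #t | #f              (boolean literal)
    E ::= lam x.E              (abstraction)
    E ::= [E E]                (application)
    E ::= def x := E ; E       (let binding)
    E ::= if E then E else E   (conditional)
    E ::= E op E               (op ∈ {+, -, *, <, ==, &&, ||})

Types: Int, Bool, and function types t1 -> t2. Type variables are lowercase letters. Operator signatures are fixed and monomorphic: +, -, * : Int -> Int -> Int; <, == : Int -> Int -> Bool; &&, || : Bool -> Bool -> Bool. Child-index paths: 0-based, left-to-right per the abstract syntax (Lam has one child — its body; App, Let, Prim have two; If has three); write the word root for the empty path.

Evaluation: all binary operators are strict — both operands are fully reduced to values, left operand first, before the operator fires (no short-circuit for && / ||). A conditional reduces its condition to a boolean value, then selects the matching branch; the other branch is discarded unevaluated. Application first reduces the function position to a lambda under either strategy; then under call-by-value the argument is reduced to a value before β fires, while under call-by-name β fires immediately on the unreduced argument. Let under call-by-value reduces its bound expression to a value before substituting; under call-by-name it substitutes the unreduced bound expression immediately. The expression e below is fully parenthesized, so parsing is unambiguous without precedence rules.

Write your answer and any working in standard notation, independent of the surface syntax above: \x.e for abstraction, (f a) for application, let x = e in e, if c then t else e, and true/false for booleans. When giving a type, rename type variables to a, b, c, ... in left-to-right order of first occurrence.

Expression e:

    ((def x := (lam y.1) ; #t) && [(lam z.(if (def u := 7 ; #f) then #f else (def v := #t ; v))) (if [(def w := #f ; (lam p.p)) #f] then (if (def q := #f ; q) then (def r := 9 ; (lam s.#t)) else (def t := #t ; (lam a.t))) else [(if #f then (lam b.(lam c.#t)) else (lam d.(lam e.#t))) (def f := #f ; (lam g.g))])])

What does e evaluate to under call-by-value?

Answer: true

Trace:
step 0: ((let x = (\y.1) in true) && ((\z.(if (let u = 7 in false) then false else (let v = true in v))) (if ((let w = false in (\p.p)) false) then (if (let q = false in q) then (let r = 9 in (\s.true)) else (let t = true in (\a.t))) else ((if false then (\b.(\c.true)) else (\d.(\e.true))) (let f = false in (\g.g))))))
step 1: [let@0] (true && ((\z.(if (let u = 7 in false) then false else (let v = true in v))) (if ((let w = false in (\p.p)) false) then (if (let q = false in q) then (let r = 9 in (\s.true)) else (let t = true in (\a.t))) else ((if false then (\b.(\c.true)) else (\d.(\e.true))) (let f = false in (\g.g))))))
step 2: [let@1.1.0.0] (true && ((\z.(if (let u = 7 in false) then false else (let v = true in v))) (if ((\p.p) false) then (if (let q = false in q) then (let r = 9 in (\s.true)) else (let t = true in (\a.t))) else ((if false then (\b.(\c.true)) else (\d.(\e.true))) (let f = false in (\g.g))))))
step 3: [beta@1.1.0] (true && ((\z.(if (let u = 7 in false) then false else (let v = true in v))) (if false then (if (let q = false in q) then (let r = 9 in (\s.true)) else (let t = true in (\a.t))) else ((if false then (\b.(\c.true)) else (\d.(\e.true))) (let f = false in (\g.g))))))
step 4: [if@1.1] (true && ((\z.(if (let u = 7 in false) then false else (let v = true in v))) ((if false then (\b.(\c.true)) else (\d.(\e.true))) (let f = false in (\g.g)))))
step 5: [if@1.1.0] (true && ((\z.(if (let u = 7 in false) then false else (let v = true in v))) ((\d.(\e.true)) (let f = false in (\g.g)))))
step 6: [let@1.1.1] (true && ((\z.(if (let u = 7 in false) then false else (let v = true in v))) ((\d.(\e.true)) (\g.g))))
step 7: [beta@1.1] (true && ((\z.(if (let u = 7 in false) then false else (let v = true in v))) (\e.true)))
step 8: [beta@1] (true && (if (let u = 7 in false) then false else (let v = true in v)))
step 9: [let@1.0] (true && (if false then false else (let v = true in v)))
step 10: [if@1] (true && (let v = true in v))
step 11: [let@1] (true && true)
step 12: [delta@root] true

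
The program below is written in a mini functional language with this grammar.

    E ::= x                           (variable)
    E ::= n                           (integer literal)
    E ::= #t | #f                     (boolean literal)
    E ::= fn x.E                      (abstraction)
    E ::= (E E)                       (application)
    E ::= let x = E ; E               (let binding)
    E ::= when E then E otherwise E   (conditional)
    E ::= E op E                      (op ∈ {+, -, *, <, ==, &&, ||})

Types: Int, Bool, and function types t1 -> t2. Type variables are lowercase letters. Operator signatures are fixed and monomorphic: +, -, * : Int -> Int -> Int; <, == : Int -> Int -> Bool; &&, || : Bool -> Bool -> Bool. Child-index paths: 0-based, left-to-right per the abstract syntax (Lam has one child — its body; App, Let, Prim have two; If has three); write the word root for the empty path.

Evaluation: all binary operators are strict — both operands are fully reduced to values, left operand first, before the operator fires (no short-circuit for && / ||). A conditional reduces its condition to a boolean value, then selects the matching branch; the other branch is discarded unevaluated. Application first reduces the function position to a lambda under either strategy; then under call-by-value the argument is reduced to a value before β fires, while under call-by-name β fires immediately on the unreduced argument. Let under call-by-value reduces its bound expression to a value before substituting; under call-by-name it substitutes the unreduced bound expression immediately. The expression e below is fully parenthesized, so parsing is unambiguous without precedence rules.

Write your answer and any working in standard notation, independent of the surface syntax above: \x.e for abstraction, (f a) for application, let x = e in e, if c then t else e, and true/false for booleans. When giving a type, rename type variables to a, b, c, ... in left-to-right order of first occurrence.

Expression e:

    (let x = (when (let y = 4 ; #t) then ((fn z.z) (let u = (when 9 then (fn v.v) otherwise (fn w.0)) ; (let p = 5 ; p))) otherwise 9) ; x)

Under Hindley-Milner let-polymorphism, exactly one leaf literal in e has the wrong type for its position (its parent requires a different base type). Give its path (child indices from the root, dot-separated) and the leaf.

Trace:
let y : Int
  unify Bool ~ Bool
z : a
\z._ : a -> a
  unify Int ~ Bool
  FAIL: mismatch Int ~ Bool

Answer: 0.1.1.0.0 : 9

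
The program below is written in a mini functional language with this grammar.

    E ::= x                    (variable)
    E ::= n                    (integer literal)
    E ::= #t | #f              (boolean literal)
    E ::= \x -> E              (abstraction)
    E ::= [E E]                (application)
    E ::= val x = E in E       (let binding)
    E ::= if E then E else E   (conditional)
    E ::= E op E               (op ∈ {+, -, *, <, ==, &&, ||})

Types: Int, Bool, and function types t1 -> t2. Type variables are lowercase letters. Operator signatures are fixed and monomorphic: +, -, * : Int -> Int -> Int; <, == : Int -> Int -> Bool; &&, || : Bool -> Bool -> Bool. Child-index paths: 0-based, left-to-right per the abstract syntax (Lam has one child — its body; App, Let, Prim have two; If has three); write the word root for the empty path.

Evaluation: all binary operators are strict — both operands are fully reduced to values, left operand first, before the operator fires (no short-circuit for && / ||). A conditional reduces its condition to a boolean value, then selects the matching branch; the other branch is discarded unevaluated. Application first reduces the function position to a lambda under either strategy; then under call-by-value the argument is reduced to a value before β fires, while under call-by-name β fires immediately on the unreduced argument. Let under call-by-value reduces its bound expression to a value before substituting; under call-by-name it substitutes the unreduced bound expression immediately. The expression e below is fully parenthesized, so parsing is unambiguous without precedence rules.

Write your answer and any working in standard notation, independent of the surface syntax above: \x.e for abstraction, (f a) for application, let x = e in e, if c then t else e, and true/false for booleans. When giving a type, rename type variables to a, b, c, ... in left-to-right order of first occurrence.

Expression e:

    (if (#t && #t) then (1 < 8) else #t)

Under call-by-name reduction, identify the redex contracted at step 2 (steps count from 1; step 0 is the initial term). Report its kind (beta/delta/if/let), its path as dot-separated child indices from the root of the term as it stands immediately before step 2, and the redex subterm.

Derivation:
step 0: (if (true && true) then (1 < 8) else true)
step 1: [delta@0] (if true then (1 < 8) else true)
step 2: [if@root] (1 < 8)

Answer: if at root : (if true then (1 < 8) else true)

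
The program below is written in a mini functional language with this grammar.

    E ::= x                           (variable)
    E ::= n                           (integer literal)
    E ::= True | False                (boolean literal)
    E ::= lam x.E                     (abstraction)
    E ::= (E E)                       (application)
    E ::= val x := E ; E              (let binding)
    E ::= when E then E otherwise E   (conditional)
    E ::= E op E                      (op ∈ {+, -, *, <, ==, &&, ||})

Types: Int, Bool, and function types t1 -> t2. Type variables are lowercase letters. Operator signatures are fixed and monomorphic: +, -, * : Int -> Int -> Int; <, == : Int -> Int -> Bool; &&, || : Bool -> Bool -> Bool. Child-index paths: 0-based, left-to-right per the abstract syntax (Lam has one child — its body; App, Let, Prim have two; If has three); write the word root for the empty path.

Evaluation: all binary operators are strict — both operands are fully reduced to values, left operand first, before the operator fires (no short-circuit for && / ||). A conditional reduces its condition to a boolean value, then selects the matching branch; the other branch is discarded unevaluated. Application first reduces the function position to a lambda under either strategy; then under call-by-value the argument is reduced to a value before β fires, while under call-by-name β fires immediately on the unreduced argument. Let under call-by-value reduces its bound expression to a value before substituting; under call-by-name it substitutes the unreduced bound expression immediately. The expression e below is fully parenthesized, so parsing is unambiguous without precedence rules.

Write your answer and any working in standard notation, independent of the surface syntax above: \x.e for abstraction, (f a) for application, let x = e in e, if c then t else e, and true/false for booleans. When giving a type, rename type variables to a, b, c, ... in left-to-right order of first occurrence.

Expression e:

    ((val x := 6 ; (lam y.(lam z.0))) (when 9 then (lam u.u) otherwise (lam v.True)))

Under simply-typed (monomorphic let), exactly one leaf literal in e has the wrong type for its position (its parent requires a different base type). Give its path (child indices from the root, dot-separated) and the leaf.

Derivation:
let x : Int
\z._ : b -> Int
\y._ : a -> b -> Int
  unify Int ~ Bool
  FAIL: mismatch Int ~ Bool

Answer: 1.0 : 9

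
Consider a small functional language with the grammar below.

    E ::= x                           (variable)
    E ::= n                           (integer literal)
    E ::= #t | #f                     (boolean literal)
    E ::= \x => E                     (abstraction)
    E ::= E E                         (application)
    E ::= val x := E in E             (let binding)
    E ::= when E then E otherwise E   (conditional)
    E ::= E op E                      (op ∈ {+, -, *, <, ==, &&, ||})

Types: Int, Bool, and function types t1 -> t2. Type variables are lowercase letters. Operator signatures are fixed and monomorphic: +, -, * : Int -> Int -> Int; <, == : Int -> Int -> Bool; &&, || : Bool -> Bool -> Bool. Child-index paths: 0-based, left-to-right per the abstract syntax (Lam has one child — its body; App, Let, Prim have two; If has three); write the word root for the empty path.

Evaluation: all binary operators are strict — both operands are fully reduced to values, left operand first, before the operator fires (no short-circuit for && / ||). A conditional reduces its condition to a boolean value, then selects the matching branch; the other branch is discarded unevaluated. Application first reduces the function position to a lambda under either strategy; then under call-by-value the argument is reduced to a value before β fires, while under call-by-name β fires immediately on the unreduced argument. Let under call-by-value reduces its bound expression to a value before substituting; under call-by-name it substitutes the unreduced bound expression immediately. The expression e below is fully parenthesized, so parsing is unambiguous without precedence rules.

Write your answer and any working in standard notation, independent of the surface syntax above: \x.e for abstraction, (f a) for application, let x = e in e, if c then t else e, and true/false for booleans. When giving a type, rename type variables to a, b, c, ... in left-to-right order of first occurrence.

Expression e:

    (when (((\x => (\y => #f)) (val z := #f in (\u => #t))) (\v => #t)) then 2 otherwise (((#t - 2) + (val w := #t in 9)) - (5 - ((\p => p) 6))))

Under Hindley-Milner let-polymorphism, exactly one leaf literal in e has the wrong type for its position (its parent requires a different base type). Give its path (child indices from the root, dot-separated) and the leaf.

Derivation:
\y._ : b -> Bool
\x._ : a -> b -> Bool
let z : Bool
\u._ : c -> Bool
  unify a -> b -> Bool ~ (c -> Bool) -> d
  unify a ~ c -> Bool
  unify b -> Bool ~ d
_ _ : b -> Bool
\v._ : e -> Bool
  unify b -> Bool ~ (e -> Bool) -> f
  unify b ~ e -> Bool
  unify Bool ~ f
_ _ : Bool
  unify Bool ~ Bool
  unify Bool ~ Int
  FAIL: mismatch Bool ~ Int

Answer: 2.0.0.0 : true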